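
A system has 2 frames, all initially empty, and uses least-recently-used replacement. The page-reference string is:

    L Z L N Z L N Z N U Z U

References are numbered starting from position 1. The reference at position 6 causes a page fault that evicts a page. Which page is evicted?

N

pos 1: L: miss, frames [L]
pos 2: Z: miss, frames [L, Z]
pos 3: L: hit
pos 4: N: miss, evict Z, frames [L, N]
pos 5: Z: miss, evict L, frames [N, Z]
pos 6: L: miss, evict N, frames [Z, L]
At position 6, page N is evicted.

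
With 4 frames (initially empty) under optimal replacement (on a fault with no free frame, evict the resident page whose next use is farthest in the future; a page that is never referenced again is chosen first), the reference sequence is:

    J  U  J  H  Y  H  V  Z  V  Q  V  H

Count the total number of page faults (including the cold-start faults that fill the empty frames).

J -> fault, frames [J]
U -> fault, frames [J, U]
J -> hit
H -> fault, frames [J, U, H]
Y -> fault, frames [J, U, H, Y]
H -> hit
V -> fault, evict Y, frames [J, U, H, V]
Z -> fault, evict U, frames [J, H, V, Z]
V -> hit
Q -> fault, evict Z, frames [J, H, V, Q]
V -> hit
H -> hit
Page faults: 7.

7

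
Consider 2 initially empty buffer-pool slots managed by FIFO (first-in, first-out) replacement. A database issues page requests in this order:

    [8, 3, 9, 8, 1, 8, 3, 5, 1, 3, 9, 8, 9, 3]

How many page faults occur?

8: miss, frames (8)
3: miss, frames (8 3)
9: miss, evict 8, frames (3 9)
8: miss, evict 3, frames (9 8)
1: miss, evict 9, frames (8 1)
8: hit
3: miss, evict 8, frames (1 3)
5: miss, evict 1, frames (3 5)
1: miss, evict 3, frames (5 1)
3: miss, evict 5, frames (1 3)
9: miss, evict 1, frames (3 9)
8: miss, evict 3, frames (9 8)
9: hit
3: miss, evict 9, frames (8 3)
Page faults: 12.

12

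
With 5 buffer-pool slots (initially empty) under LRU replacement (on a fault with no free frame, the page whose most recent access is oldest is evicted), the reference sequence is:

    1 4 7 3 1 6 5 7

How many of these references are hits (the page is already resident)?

2

1 -> miss, frames (1)
4 -> miss, frames (1 4)
7 -> miss, frames (1 4 7)
3 -> miss, frames (1 4 7 3)
1 -> hit
6 -> miss, frames (4 7 3 1 6)
5 -> miss, evict 4, frames (7 3 1 6 5)
7 -> hit
Hits: 2.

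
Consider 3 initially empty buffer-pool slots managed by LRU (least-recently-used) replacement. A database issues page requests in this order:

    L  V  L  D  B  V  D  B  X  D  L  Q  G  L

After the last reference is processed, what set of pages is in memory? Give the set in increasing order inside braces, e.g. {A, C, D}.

{G, L, Q}

L → fault, frames (L)
V → fault, frames (L V)
L → hit
D → fault, frames (V L D)
B → fault, evict V, frames (L D B)
V → fault, evict L, frames (D B V)
D → hit
B → hit
X → fault, evict V, frames (D B X)
D → hit
L → fault, evict B, frames (X D L)
Q → fault, evict X, frames (D L Q)
G → fault, evict D, frames (L Q G)
L → hit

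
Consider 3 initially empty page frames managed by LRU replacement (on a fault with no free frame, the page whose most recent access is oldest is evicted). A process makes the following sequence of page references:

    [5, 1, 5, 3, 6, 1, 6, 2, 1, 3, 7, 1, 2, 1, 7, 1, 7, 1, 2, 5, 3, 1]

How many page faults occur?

12

5: miss, frames (5)
1: miss, frames (5 1)
5: hit
3: miss, frames (1 5 3)
6: miss, evict 1, frames (5 3 6)
1: miss, evict 5, frames (3 6 1)
6: hit
2: miss, evict 3, frames (1 6 2)
1: hit
3: miss, evict 6, frames (2 1 3)
7: miss, evict 2, frames (1 3 7)
1: hit
2: miss, evict 3, frames (7 1 2)
1: hit
7: hit
1: hit
7: hit
1: hit
2: hit
5: miss, evict 7, frames (1 2 5)
3: miss, evict 1, frames (2 5 3)
1: miss, evict 2, frames (5 3 1)
Page faults: 12.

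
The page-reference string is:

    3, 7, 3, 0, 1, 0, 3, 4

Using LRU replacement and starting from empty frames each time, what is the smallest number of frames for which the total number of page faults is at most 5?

f=1: 8 faults
f=2: 6 faults
f=3: 5 faults
f=4: 5 faults
f=5: 5 faults
Smallest f with faults ≤ 5 is 3.

3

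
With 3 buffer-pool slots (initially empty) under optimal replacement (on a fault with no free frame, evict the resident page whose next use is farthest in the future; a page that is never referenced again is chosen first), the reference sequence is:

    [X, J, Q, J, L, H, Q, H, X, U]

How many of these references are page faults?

6

X: miss, frames (X)
J: miss, frames (X J)
Q: miss, frames (X J Q)
J: hit
L: miss, evict J, frames (X Q L)
H: miss, evict L, frames (X Q H)
Q: hit
H: hit
X: hit
U: miss, evict H, frames (X Q U)
Page faults: 6.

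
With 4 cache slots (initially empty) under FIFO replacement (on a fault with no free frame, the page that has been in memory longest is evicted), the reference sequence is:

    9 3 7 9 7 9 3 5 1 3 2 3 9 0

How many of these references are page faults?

9

9: miss, frames [9]
3: miss, frames [9, 3]
7: miss, frames [9, 3, 7]
9: hit
7: hit
9: hit
3: hit
5: miss, frames [9, 3, 7, 5]
1: miss, evict 9, frames [3, 7, 5, 1]
3: hit
2: miss, evict 3, frames [7, 5, 1, 2]
3: miss, evict 7, frames [5, 1, 2, 3]
9: miss, evict 5, frames [1, 2, 3, 9]
0: miss, evict 1, frames [2, 3, 9, 0]
Page faults: 9.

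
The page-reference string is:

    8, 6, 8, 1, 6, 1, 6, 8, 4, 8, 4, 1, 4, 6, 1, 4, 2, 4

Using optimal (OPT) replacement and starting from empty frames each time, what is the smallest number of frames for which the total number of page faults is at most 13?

2

f=1: 18 faults
f=2: 9 faults
f=3: 6 faults
f=4: 5 faults
f=5: 5 faults
Smallest f with faults ≤ 13 is 2.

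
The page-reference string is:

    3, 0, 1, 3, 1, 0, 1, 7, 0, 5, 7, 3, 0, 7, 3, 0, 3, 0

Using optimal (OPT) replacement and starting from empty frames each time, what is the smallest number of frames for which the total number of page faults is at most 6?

f=1: 18 faults
f=2: 9 faults
f=3: 6 faults
f=4: 5 faults
f=5: 5 faults
Smallest f with faults ≤ 6 is 3.

3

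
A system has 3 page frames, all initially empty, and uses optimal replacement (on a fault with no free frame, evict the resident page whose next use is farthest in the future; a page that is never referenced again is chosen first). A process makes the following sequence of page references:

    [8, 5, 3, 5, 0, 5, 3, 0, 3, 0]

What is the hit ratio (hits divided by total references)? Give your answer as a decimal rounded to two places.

0.60

8: miss, frames [8]
5: miss, frames [8, 5]
3: miss, frames [8, 5, 3]
5: hit
0: miss, evict 8, frames [5, 3, 0]
5: hit
3: hit
0: hit
3: hit
0: hit
Hits: 6 of 10 references → 6/10 = 0.6000.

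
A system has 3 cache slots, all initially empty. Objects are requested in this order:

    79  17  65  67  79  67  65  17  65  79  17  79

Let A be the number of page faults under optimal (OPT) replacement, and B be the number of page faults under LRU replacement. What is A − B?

Under OPT: F F F F . . . F . . . . → 5 faults.
Under LRU: F F F F F . . F . F . . → 7 faults.
A − B = 5 − 7 = -2.

-2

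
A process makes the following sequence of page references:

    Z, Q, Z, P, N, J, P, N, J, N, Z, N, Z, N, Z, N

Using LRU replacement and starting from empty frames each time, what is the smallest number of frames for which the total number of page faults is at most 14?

f=1: 16 faults
f=2: 9 faults
f=3: 6 faults
f=4: 5 faults
f=5: 5 faults
Smallest f with faults ≤ 14 is 2.

2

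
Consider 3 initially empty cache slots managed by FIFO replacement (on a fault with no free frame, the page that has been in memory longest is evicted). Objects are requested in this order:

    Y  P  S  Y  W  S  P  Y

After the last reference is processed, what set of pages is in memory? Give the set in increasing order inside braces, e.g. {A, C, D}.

{S, W, Y}

Y: miss, frames {Y}
P: miss, frames {Y,P}
S: miss, frames {Y,P,S}
Y: hit
W: miss, evict Y, frames {P,S,W}
S: hit
P: hit
Y: miss, evict P, frames {S,W,Y}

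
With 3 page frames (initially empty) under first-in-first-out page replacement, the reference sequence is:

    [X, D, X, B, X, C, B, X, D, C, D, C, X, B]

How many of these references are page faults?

7

X: miss, frames {X}
D: miss, frames {X,D}
X: hit
B: miss, frames {X,D,B}
X: hit
C: miss, evict X, frames {D,B,C}
B: hit
X: miss, evict D, frames {B,C,X}
D: miss, evict B, frames {C,X,D}
C: hit
D: hit
C: hit
X: hit
B: miss, evict C, frames {X,D,B}
Page faults: 7.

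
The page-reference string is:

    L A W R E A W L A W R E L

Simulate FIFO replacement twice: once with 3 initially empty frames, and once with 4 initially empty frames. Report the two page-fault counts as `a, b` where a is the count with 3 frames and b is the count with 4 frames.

3 frames: F F F F F F F F . . F F . → 10 faults.
4 frames: F F F F F . . F F F F F F → 11 faults.
11 > 10: adding a frame increased faults — Belady's anomaly.

10, 11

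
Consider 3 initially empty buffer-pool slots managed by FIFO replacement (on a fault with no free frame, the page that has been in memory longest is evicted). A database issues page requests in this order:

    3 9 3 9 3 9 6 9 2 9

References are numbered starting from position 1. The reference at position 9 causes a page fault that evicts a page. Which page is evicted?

pos 1: 3: fault, frames (3)
pos 2: 9: fault, frames (3 9)
pos 3: 3: hit
pos 4: 9: hit
pos 5: 3: hit
pos 6: 9: hit
pos 7: 6: fault, frames (3 9 6)
pos 8: 9: hit
pos 9: 2: fault, evict 3, frames (9 6 2)
At position 9, page 3 is evicted.

3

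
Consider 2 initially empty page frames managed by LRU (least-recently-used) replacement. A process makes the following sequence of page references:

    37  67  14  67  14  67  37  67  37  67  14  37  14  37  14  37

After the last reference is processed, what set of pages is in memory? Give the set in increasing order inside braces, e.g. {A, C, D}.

37 → miss, frames {37}
67 → miss, frames {37,67}
14 → miss, evict 37, frames {67,14}
67 → hit
14 → hit
67 → hit
37 → miss, evict 14, frames {67,37}
67 → hit
37 → hit
67 → hit
14 → miss, evict 37, frames {67,14}
37 → miss, evict 67, frames {14,37}
14 → hit
37 → hit
14 → hit
37 → hit

{14, 37}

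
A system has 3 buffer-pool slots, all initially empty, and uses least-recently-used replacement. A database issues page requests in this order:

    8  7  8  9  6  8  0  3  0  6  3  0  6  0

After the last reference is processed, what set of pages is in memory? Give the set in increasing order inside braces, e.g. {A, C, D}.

{0, 3, 6}

8 → miss, frames {8}
7 → miss, frames {8,7}
8 → hit
9 → miss, frames {7,8,9}
6 → miss, evict 7, frames {8,9,6}
8 → hit
0 → miss, evict 9, frames {6,8,0}
3 → miss, evict 6, frames {8,0,3}
0 → hit
6 → miss, evict 8, frames {3,0,6}
3 → hit
0 → hit
6 → hit
0 → hit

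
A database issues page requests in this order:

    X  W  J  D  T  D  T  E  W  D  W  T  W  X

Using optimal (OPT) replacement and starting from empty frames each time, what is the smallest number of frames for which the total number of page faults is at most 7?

f=1: 14 faults
f=2: 9 faults
f=3: 8 faults
f=4: 7 faults
f=5: 6 faults
f=6: 6 faults
Smallest f with faults ≤ 7 is 4.

4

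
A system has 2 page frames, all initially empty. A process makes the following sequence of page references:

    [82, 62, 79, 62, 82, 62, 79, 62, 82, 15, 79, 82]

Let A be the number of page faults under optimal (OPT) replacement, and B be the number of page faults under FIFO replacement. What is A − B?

Under OPT: F F F . F . F . F F . F → 8 faults.
Under FIFO: F F F . F F F . F F F F → 10 faults.
A − B = 8 − 10 = -2.

-2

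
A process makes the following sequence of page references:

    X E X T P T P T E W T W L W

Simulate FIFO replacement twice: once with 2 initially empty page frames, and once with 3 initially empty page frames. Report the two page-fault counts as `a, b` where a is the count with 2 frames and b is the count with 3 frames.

2 frames: F F . F F . . . F F F . F F → 9 faults.
3 frames: F F . F F . . . . F . . F . → 6 faults.
6 < 9: adding a frame reduced faults, as is typical.

9, 6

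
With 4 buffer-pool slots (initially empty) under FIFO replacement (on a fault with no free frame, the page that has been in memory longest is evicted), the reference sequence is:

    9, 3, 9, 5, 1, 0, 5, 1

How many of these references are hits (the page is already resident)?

3

9: fault, frames (9)
3: fault, frames (9 3)
9: hit
5: fault, frames (9 3 5)
1: fault, frames (9 3 5 1)
0: fault, evict 9, frames (3 5 1 0)
5: hit
1: hit
Hits: 3.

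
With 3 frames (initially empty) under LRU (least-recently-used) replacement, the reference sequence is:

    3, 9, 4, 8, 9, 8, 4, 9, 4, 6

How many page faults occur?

5

3 -> miss, frames [3]
9 -> miss, frames [3, 9]
4 -> miss, frames [3, 9, 4]
8 -> miss, evict 3, frames [9, 4, 8]
9 -> hit
8 -> hit
4 -> hit
9 -> hit
4 -> hit
6 -> miss, evict 8, frames [9, 4, 6]
Page faults: 5.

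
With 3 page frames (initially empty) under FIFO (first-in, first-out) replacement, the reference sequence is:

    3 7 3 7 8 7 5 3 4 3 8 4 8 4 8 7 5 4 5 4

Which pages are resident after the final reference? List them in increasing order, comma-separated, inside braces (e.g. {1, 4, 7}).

{4, 5, 7}

3 → miss, frames (3)
7 → miss, frames (3 7)
3 → hit
7 → hit
8 → miss, frames (3 7 8)
7 → hit
5 → miss, evict 3, frames (7 8 5)
3 → miss, evict 7, frames (8 5 3)
4 → miss, evict 8, frames (5 3 4)
3 → hit
8 → miss, evict 5, frames (3 4 8)
4 → hit
8 → hit
4 → hit
8 → hit
7 → miss, evict 3, frames (4 8 7)
5 → miss, evict 4, frames (8 7 5)
4 → miss, evict 8, frames (7 5 4)
5 → hit
4 → hit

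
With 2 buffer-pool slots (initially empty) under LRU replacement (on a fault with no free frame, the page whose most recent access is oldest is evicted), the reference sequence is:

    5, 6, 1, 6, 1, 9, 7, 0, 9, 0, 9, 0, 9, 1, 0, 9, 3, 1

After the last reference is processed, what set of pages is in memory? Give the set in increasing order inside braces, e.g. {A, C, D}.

5: fault, frames [5]
6: fault, frames [5, 6]
1: fault, evict 5, frames [6, 1]
6: hit
1: hit
9: fault, evict 6, frames [1, 9]
7: fault, evict 1, frames [9, 7]
0: fault, evict 9, frames [7, 0]
9: fault, evict 7, frames [0, 9]
0: hit
9: hit
0: hit
9: hit
1: fault, evict 0, frames [9, 1]
0: fault, evict 9, frames [1, 0]
9: fault, evict 1, frames [0, 9]
3: fault, evict 0, frames [9, 3]
1: fault, evict 9, frames [3, 1]

{1, 3}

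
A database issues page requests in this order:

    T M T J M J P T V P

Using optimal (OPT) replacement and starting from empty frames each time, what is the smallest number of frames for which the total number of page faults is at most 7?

f=1: 10 faults
f=2: 6 faults
f=3: 5 faults
f=4: 5 faults
f=5: 5 faults
Smallest f with faults ≤ 7 is 2.

2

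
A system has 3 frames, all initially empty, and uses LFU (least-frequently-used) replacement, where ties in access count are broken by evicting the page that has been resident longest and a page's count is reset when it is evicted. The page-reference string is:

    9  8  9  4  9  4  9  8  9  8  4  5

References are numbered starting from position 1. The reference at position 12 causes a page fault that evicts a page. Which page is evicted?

8

pos 1: 9 → fault, frames [9]
pos 2: 8 → fault, frames [9, 8]
pos 3: 9 → hit
pos 4: 4 → fault, frames [9, 8, 4]
pos 5: 9 → hit
pos 6: 4 → hit
pos 7: 9 → hit
pos 8: 8 → hit
pos 9: 9 → hit
pos 10: 8 → hit
pos 11: 4 → hit
pos 12: 5 → fault, evict 8, frames [9, 4, 5]
At position 12, page 8 is evicted.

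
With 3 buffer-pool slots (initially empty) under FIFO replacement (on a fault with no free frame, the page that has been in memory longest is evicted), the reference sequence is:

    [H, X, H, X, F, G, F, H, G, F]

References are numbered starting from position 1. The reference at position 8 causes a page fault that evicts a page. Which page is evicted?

X

pos 1: H → fault, frames {H}
pos 2: X → fault, frames {H,X}
pos 3: H → hit
pos 4: X → hit
pos 5: F → fault, frames {H,X,F}
pos 6: G → fault, evict H, frames {X,F,G}
pos 7: F → hit
pos 8: H → fault, evict X, frames {F,G,H}
At position 8, page X is evicted.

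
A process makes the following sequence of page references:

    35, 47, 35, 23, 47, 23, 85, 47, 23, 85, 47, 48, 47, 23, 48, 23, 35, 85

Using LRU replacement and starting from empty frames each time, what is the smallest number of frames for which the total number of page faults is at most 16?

2

f=1: 18 faults
f=2: 14 faults
f=3: 8 faults
f=4: 7 faults
f=5: 5 faults
Smallest f with faults ≤ 16 is 2.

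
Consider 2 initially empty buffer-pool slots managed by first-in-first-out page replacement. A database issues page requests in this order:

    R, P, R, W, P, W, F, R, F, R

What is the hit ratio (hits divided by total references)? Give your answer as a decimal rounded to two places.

R → miss, frames (R)
P → miss, frames (R P)
R → hit
W → miss, evict R, frames (P W)
P → hit
W → hit
F → miss, evict P, frames (W F)
R → miss, evict W, frames (F R)
F → hit
R → hit
Hits: 5 of 10 references → 5/10 = 0.5000.

0.50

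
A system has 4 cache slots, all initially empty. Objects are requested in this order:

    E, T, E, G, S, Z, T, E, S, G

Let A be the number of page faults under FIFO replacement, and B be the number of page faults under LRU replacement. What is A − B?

Under FIFO: F F . F F F . F . . → 6 faults.
Under LRU: F F . F F F F F . F → 8 faults.
A − B = 6 − 8 = -2.

-2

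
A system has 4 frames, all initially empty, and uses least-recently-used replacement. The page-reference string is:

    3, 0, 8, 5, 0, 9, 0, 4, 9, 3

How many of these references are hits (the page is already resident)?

3

3 → miss, frames {3}
0 → miss, frames {3,0}
8 → miss, frames {3,0,8}
5 → miss, frames {3,0,8,5}
0 → hit
9 → miss, evict 3, frames {8,5,0,9}
0 → hit
4 → miss, evict 8, frames {5,9,0,4}
9 → hit
3 → miss, evict 5, frames {0,4,9,3}
Hits: 3.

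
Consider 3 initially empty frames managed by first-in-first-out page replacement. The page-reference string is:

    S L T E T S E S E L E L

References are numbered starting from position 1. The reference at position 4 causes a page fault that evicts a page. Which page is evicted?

S

pos 1: S -> miss, frames [S]
pos 2: L -> miss, frames [S, L]
pos 3: T -> miss, frames [S, L, T]
pos 4: E -> miss, evict S, frames [L, T, E]
At position 4, page S is evicted.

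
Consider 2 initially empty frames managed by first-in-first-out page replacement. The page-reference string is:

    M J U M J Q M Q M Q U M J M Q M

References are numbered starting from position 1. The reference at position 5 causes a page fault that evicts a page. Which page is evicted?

pos 1: M: miss, frames (M)
pos 2: J: miss, frames (M J)
pos 3: U: miss, evict M, frames (J U)
pos 4: M: miss, evict J, frames (U M)
pos 5: J: miss, evict U, frames (M J)
At position 5, page U is evicted.

U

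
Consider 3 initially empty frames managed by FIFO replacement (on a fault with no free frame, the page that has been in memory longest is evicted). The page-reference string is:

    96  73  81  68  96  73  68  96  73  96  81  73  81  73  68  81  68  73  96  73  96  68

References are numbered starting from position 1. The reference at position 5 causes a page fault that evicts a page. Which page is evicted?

pos 1: 96: miss, frames (96)
pos 2: 73: miss, frames (96 73)
pos 3: 81: miss, frames (96 73 81)
pos 4: 68: miss, evict 96, frames (73 81 68)
pos 5: 96: miss, evict 73, frames (81 68 96)
At position 5, page 73 is evicted.

73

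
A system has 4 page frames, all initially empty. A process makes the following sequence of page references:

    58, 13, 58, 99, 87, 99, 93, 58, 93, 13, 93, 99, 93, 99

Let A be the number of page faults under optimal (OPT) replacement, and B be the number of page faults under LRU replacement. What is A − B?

Under OPT: F F . F F . F . . . . . . . → 5 faults.
Under LRU: F F . F F . F . . F . . . . → 6 faults.
A − B = 5 − 6 = -1.

-1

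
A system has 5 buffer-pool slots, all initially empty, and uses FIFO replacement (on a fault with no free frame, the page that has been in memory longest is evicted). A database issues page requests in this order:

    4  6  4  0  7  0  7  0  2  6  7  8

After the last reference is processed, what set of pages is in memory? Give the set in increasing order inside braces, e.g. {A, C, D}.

4: fault, frames {4}
6: fault, frames {4,6}
4: hit
0: fault, frames {4,6,0}
7: fault, frames {4,6,0,7}
0: hit
7: hit
0: hit
2: fault, frames {4,6,0,7,2}
6: hit
7: hit
8: fault, evict 4, frames {6,0,7,2,8}

{0, 2, 6, 7, 8}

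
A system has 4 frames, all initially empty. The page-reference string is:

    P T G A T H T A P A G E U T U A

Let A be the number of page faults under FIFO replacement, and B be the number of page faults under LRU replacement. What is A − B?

-1

Under FIFO: F F F F . F . . F . . F F F . F → 10 faults.
Under LRU: F F F F . F . . F . F F F F . F → 11 faults.
A − B = 10 − 11 = -1.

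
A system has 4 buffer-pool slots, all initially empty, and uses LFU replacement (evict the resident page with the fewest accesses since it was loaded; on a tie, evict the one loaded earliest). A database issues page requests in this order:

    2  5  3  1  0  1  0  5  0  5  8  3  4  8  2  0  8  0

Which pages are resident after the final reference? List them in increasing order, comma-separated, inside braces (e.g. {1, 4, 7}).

{0, 1, 5, 8}

2 -> fault, frames (2)
5 -> fault, frames (2 5)
3 -> fault, frames (2 5 3)
1 -> fault, frames (2 5 3 1)
0 -> fault, evict 2, frames (5 3 1 0)
1 -> hit
0 -> hit
5 -> hit
0 -> hit
5 -> hit
8 -> fault, evict 3, frames (5 1 0 8)
3 -> fault, evict 8, frames (5 1 0 3)
4 -> fault, evict 3, frames (5 1 0 4)
8 -> fault, evict 4, frames (5 1 0 8)
2 -> fault, evict 8, frames (5 1 0 2)
0 -> hit
8 -> fault, evict 2, frames (5 1 0 8)
0 -> hit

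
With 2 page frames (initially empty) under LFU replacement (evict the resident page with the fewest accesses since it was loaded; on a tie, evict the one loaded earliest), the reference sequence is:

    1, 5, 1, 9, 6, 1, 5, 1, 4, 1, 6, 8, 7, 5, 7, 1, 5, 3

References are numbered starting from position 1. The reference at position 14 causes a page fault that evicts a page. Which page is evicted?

pos 1: 1 -> fault, frames {1}
pos 2: 5 -> fault, frames {1,5}
pos 3: 1 -> hit
pos 4: 9 -> fault, evict 5, frames {1,9}
pos 5: 6 -> fault, evict 9, frames {1,6}
pos 6: 1 -> hit
pos 7: 5 -> fault, evict 6, frames {1,5}
pos 8: 1 -> hit
pos 9: 4 -> fault, evict 5, frames {1,4}
pos 10: 1 -> hit
pos 11: 6 -> fault, evict 4, frames {1,6}
pos 12: 8 -> fault, evict 6, frames {1,8}
pos 13: 7 -> fault, evict 8, frames {1,7}
pos 14: 5 -> fault, evict 7, frames {1,5}
At position 14, page 7 is evicted.

7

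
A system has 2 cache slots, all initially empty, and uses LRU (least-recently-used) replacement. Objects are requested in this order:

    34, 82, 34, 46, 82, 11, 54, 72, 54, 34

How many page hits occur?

34: miss, frames (34)
82: miss, frames (34 82)
34: hit
46: miss, evict 82, frames (34 46)
82: miss, evict 34, frames (46 82)
11: miss, evict 46, frames (82 11)
54: miss, evict 82, frames (11 54)
72: miss, evict 11, frames (54 72)
54: hit
34: miss, evict 72, frames (54 34)
Hits: 2.

2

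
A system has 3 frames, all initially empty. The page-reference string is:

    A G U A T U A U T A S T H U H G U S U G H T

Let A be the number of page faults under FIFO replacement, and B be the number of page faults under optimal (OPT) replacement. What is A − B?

Under FIFO: F F F . F . F . . . F . F F . F . F . . F F → 12 faults.
Under OPT: F F F . F . . . . . F . F . . F . . . . F F → 9 faults.
A − B = 12 − 9 = 3.

3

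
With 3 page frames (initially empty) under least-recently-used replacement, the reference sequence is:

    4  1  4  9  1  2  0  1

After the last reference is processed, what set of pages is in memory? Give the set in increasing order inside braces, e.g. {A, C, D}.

4: miss, frames (4)
1: miss, frames (4 1)
4: hit
9: miss, frames (1 4 9)
1: hit
2: miss, evict 4, frames (9 1 2)
0: miss, evict 9, frames (1 2 0)
1: hit

{0, 1, 2}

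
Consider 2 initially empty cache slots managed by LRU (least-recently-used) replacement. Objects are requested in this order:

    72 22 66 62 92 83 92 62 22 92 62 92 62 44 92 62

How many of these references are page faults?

13

72: fault, frames [72]
22: fault, frames [72, 22]
66: fault, evict 72, frames [22, 66]
62: fault, evict 22, frames [66, 62]
92: fault, evict 66, frames [62, 92]
83: fault, evict 62, frames [92, 83]
92: hit
62: fault, evict 83, frames [92, 62]
22: fault, evict 92, frames [62, 22]
92: fault, evict 62, frames [22, 92]
62: fault, evict 22, frames [92, 62]
92: hit
62: hit
44: fault, evict 92, frames [62, 44]
92: fault, evict 62, frames [44, 92]
62: fault, evict 44, frames [92, 62]
Page faults: 13.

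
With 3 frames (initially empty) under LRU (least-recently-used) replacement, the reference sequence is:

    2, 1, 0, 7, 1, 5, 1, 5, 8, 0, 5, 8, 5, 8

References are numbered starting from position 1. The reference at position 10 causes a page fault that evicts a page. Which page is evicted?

pos 1: 2 → fault, frames {2}
pos 2: 1 → fault, frames {2,1}
pos 3: 0 → fault, frames {2,1,0}
pos 4: 7 → fault, evict 2, frames {1,0,7}
pos 5: 1 → hit
pos 6: 5 → fault, evict 0, frames {7,1,5}
pos 7: 1 → hit
pos 8: 5 → hit
pos 9: 8 → fault, evict 7, frames {1,5,8}
pos 10: 0 → fault, evict 1, frames {5,8,0}
At position 10, page 1 is evicted.

1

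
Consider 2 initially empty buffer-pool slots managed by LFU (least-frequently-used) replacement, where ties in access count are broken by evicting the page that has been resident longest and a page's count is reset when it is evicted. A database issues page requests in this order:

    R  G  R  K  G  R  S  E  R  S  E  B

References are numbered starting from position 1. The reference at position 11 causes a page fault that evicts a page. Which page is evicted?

S

pos 1: R: fault, frames (R)
pos 2: G: fault, frames (R G)
pos 3: R: hit
pos 4: K: fault, evict G, frames (R K)
pos 5: G: fault, evict K, frames (R G)
pos 6: R: hit
pos 7: S: fault, evict G, frames (R S)
pos 8: E: fault, evict S, frames (R E)
pos 9: R: hit
pos 10: S: fault, evict E, frames (R S)
pos 11: E: fault, evict S, frames (R E)
At position 11, page S is evicted.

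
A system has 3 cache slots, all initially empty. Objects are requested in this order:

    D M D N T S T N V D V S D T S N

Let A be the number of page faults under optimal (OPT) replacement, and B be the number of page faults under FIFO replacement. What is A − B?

-1

Under OPT: F F . F F F . . F F . . . F . F → 9 faults.
Under FIFO: F F . F F F . . F F . . . F F F → 10 faults.
A − B = 9 − 10 = -1.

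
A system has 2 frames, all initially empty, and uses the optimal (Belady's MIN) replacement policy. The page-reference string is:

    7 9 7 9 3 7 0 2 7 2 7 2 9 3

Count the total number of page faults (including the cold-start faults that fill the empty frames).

7 → miss, frames [7]
9 → miss, frames [7, 9]
7 → hit
9 → hit
3 → miss, evict 9, frames [7, 3]
7 → hit
0 → miss, evict 3, frames [7, 0]
2 → miss, evict 0, frames [7, 2]
7 → hit
2 → hit
7 → hit
2 → hit
9 → miss, evict 2, frames [7, 9]
3 → miss, evict 9, frames [7, 3]
Page faults: 7.

7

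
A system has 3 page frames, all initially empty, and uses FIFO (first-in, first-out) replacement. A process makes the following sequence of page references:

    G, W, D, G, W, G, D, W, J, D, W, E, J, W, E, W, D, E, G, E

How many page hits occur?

G → miss, frames (G)
W → miss, frames (G W)
D → miss, frames (G W D)
G → hit
W → hit
G → hit
D → hit
W → hit
J → miss, evict G, frames (W D J)
D → hit
W → hit
E → miss, evict W, frames (D J E)
J → hit
W → miss, evict D, frames (J E W)
E → hit
W → hit
D → miss, evict J, frames (E W D)
E → hit
G → miss, evict E, frames (W D G)
E → miss, evict W, frames (D G E)
Hits: 11.

11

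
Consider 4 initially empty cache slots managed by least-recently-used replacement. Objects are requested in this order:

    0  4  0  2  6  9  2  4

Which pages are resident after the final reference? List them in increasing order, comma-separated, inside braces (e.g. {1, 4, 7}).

0 → fault, frames (0)
4 → fault, frames (0 4)
0 → hit
2 → fault, frames (4 0 2)
6 → fault, frames (4 0 2 6)
9 → fault, evict 4, frames (0 2 6 9)
2 → hit
4 → fault, evict 0, frames (6 9 2 4)

{2, 4, 6, 9}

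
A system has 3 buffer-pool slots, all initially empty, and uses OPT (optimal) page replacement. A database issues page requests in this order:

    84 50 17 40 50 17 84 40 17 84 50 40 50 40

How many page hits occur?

84: miss, frames {84}
50: miss, frames {84,50}
17: miss, frames {84,50,17}
40: miss, evict 84, frames {50,17,40}
50: hit
17: hit
84: miss, evict 50, frames {17,40,84}
40: hit
17: hit
84: hit
50: miss, evict 84, frames {17,40,50}
40: hit
50: hit
40: hit
Hits: 8.

8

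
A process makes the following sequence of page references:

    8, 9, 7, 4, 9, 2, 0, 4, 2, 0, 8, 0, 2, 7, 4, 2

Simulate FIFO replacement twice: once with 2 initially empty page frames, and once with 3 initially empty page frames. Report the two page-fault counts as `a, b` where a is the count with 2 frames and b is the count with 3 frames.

15, 10

2 frames: F F F F F F F F F F F . F F F F → 15 faults.
3 frames: F F F F . F F . . . F . . F F F → 10 faults.
10 < 15: adding a frame reduced faults, as is typical.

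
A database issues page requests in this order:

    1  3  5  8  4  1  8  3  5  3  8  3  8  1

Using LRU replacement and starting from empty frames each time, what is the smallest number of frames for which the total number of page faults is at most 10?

3

f=1: 14 faults
f=2: 11 faults
f=3: 9 faults
f=4: 8 faults
f=5: 5 faults
Smallest f with faults ≤ 10 is 3.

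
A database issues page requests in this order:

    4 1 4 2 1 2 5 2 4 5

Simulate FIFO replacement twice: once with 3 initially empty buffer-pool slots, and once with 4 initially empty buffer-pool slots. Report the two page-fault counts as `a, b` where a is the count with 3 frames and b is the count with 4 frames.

5, 4

3 frames: F F . F . . F . F . → 5 faults.
4 frames: F F . F . . F . . . → 4 faults.
4 < 5: adding a frame reduced faults, as is typical.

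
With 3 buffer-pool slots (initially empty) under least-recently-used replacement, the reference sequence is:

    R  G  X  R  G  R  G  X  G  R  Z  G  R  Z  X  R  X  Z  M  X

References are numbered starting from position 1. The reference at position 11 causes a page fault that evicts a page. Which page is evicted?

X

pos 1: R: fault, frames {R}
pos 2: G: fault, frames {R,G}
pos 3: X: fault, frames {R,G,X}
pos 4: R: hit
pos 5: G: hit
pos 6: R: hit
pos 7: G: hit
pos 8: X: hit
pos 9: G: hit
pos 10: R: hit
pos 11: Z: fault, evict X, frames {G,R,Z}
At position 11, page X is evicted.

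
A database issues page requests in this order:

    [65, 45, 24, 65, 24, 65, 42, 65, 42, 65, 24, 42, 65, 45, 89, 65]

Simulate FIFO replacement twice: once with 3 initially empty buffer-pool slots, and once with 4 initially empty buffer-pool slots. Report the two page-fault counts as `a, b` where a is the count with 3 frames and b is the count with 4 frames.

3 frames: F F F . . . F F . . . . . F F . → 7 faults.
4 frames: F F F . . . F . . . . . . . F F → 6 faults.
6 < 7: adding a frame reduced faults, as is typical.

7, 6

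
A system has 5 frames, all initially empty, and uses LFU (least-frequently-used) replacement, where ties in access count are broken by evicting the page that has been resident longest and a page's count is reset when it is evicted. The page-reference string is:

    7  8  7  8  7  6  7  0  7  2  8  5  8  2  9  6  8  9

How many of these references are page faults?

8

7 -> fault, frames {7}
8 -> fault, frames {7,8}
7 -> hit
8 -> hit
7 -> hit
6 -> fault, frames {7,8,6}
7 -> hit
0 -> fault, frames {7,8,6,0}
7 -> hit
2 -> fault, frames {7,8,6,0,2}
8 -> hit
5 -> fault, evict 6, frames {7,8,0,2,5}
8 -> hit
2 -> hit
9 -> fault, evict 0, frames {7,8,2,5,9}
6 -> fault, evict 5, frames {7,8,2,9,6}
8 -> hit
9 -> hit
Page faults: 8.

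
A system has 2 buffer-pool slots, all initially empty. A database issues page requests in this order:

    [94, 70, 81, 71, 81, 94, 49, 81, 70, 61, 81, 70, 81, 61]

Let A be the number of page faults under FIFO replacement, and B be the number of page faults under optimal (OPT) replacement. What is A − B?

Under FIFO: F F F F . F F F F F F F . F → 12 faults.
Under OPT: F F F F . F F . F F . F . F → 10 faults.
A − B = 12 − 10 = 2.

2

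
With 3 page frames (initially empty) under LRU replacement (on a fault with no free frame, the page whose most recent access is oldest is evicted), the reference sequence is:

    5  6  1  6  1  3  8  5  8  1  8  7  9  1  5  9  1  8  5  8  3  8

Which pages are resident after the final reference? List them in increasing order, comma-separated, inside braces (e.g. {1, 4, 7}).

5 -> miss, frames {5}
6 -> miss, frames {5,6}
1 -> miss, frames {5,6,1}
6 -> hit
1 -> hit
3 -> miss, evict 5, frames {6,1,3}
8 -> miss, evict 6, frames {1,3,8}
5 -> miss, evict 1, frames {3,8,5}
8 -> hit
1 -> miss, evict 3, frames {5,8,1}
8 -> hit
7 -> miss, evict 5, frames {1,8,7}
9 -> miss, evict 1, frames {8,7,9}
1 -> miss, evict 8, frames {7,9,1}
5 -> miss, evict 7, frames {9,1,5}
9 -> hit
1 -> hit
8 -> miss, evict 5, frames {9,1,8}
5 -> miss, evict 9, frames {1,8,5}
8 -> hit
3 -> miss, evict 1, frames {5,8,3}
8 -> hit

{3, 5, 8}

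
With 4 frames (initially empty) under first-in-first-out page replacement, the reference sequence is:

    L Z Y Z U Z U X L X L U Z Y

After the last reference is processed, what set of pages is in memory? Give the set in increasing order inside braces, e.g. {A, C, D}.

{L, X, Y, Z}

L -> fault, frames {L}
Z -> fault, frames {L,Z}
Y -> fault, frames {L,Z,Y}
Z -> hit
U -> fault, frames {L,Z,Y,U}
Z -> hit
U -> hit
X -> fault, evict L, frames {Z,Y,U,X}
L -> fault, evict Z, frames {Y,U,X,L}
X -> hit
L -> hit
U -> hit
Z -> fault, evict Y, frames {U,X,L,Z}
Y -> fault, evict U, frames {X,L,Z,Y}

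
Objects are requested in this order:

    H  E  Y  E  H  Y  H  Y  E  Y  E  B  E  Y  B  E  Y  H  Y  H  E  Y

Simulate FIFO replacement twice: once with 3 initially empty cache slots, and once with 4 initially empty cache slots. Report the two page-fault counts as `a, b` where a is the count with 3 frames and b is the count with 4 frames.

3 frames: F F F . . . . . . . . F . . . . . F . . F F → 7 faults.
4 frames: F F F . . . . . . . . F . . . . . . . . . . → 4 faults.
4 < 7: adding a frame reduced faults, as is typical.

7, 4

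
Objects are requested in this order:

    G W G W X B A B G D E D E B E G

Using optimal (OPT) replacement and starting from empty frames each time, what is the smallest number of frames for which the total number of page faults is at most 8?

f=1: 16 faults
f=2: 10 faults
f=3: 8 faults
f=4: 7 faults
f=5: 7 faults
f=6: 7 faults
f=7: 7 faults
Smallest f with faults ≤ 8 is 3.

3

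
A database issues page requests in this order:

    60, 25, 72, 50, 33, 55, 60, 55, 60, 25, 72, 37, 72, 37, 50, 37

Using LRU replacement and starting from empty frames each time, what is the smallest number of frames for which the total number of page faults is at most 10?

f=1: 16 faults
f=2: 11 faults
f=3: 11 faults
f=4: 11 faults
f=5: 11 faults
f=6: 8 faults
f=7: 7 faults
Smallest f with faults ≤ 10 is 6.

6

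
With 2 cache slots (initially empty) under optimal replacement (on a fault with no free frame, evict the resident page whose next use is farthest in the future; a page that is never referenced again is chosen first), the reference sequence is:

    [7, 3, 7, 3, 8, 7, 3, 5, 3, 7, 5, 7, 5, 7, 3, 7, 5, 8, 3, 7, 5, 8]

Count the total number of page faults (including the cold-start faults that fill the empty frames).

11

7 -> fault, frames [7]
3 -> fault, frames [7, 3]
7 -> hit
3 -> hit
8 -> fault, evict 3, frames [7, 8]
7 -> hit
3 -> fault, evict 8, frames [7, 3]
5 -> fault, evict 7, frames [3, 5]
3 -> hit
7 -> fault, evict 3, frames [5, 7]
5 -> hit
7 -> hit
5 -> hit
7 -> hit
3 -> fault, evict 5, frames [7, 3]
7 -> hit
5 -> fault, evict 7, frames [3, 5]
8 -> fault, evict 5, frames [3, 8]
3 -> hit
7 -> fault, evict 3, frames [8, 7]
5 -> fault, evict 7, frames [8, 5]
8 -> hit
Page faults: 11.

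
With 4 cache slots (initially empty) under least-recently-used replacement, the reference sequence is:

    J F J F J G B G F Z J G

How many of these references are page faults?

6

J → miss, frames (J)
F → miss, frames (J F)
J → hit
F → hit
J → hit
G → miss, frames (F J G)
B → miss, frames (F J G B)
G → hit
F → hit
Z → miss, evict J, frames (B G F Z)
J → miss, evict B, frames (G F Z J)
G → hit
Page faults: 6.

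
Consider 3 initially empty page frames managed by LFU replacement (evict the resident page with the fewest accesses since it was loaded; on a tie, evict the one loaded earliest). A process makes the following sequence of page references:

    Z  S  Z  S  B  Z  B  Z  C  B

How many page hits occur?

6

Z: fault, frames (Z)
S: fault, frames (Z S)
Z: hit
S: hit
B: fault, frames (Z S B)
Z: hit
B: hit
Z: hit
C: fault, evict S, frames (Z B C)
B: hit
Hits: 6.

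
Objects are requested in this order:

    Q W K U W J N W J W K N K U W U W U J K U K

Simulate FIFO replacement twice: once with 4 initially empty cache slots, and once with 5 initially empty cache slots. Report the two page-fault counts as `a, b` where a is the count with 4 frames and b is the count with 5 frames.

10, 6

4 frames: F F F F . F F F . . F . . F . . . . F . . . → 10 faults.
5 frames: F F F F . F F . . . . . . . . . . . . . . . → 6 faults.
6 < 10: adding a frame reduced faults, as is typical.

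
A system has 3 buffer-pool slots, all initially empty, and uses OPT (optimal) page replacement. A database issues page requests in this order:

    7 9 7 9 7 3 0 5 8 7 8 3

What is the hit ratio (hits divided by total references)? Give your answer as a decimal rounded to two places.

0.50

7: miss, frames (7)
9: miss, frames (7 9)
7: hit
9: hit
7: hit
3: miss, frames (7 9 3)
0: miss, evict 9, frames (7 3 0)
5: miss, evict 0, frames (7 3 5)
8: miss, evict 5, frames (7 3 8)
7: hit
8: hit
3: hit
Hits: 6 of 12 references → 6/12 = 0.5000.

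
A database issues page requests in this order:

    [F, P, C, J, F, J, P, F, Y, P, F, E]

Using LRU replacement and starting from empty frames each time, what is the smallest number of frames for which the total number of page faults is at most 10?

3

f=1: 12 faults
f=2: 11 faults
f=3: 8 faults
f=4: 6 faults
f=5: 6 faults
f=6: 6 faults
Smallest f with faults ≤ 10 is 3.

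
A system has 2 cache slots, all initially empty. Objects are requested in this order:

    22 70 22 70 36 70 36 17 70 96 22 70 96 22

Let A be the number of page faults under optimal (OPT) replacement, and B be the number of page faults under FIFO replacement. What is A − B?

Under OPT: F F . . F . . F . F F . F . → 7 faults.
Under FIFO: F F . . F . . F F F F F F F → 10 faults.
A − B = 7 − 10 = -3.

-3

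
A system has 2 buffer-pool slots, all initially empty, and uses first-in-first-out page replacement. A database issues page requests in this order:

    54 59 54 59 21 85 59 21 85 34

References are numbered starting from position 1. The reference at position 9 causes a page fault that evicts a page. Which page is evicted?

59

pos 1: 54 → miss, frames (54)
pos 2: 59 → miss, frames (54 59)
pos 3: 54 → hit
pos 4: 59 → hit
pos 5: 21 → miss, evict 54, frames (59 21)
pos 6: 85 → miss, evict 59, frames (21 85)
pos 7: 59 → miss, evict 21, frames (85 59)
pos 8: 21 → miss, evict 85, frames (59 21)
pos 9: 85 → miss, evict 59, frames (21 85)
At position 9, page 59 is evicted.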